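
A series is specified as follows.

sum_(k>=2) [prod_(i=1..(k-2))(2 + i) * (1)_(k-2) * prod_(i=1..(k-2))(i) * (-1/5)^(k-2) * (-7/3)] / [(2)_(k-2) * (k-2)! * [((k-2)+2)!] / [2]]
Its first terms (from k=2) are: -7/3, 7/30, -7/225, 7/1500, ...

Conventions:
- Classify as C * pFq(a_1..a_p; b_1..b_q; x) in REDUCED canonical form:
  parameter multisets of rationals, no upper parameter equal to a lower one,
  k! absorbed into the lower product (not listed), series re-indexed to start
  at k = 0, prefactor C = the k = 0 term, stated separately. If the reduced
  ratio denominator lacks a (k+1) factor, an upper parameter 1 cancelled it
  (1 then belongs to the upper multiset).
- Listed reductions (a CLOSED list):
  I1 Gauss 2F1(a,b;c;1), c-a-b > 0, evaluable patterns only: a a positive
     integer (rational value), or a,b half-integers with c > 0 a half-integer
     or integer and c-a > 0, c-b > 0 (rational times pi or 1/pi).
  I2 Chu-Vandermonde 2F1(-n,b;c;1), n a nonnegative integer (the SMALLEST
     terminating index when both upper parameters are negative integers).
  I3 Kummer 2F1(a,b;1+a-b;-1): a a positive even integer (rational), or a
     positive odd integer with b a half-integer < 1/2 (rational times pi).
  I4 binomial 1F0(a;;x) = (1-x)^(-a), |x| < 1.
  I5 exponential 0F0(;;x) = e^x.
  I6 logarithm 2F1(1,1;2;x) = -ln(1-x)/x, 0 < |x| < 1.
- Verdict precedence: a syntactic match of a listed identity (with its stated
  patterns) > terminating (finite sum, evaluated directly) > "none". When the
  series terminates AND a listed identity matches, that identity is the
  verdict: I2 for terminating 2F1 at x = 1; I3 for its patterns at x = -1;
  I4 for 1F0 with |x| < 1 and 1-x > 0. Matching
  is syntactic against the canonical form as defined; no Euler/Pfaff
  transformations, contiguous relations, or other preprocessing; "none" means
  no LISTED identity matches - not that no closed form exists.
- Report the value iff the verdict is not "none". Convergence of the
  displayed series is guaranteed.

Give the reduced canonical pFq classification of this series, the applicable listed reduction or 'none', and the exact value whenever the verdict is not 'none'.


Classification (C = -7/3): 2F1 with upper {1, 1}, lower {2}, argument x = -1/5. Verdict (x = -1/5): the I6 logarithm reduction applies (the logarithm: parameters (1,1;2), x = -1/5). Its exact value is (-35/3) * ln(6/5).

Key observation: t_0 = -7/3 here, and the running product (C = -7/3) telescopes to a rising factorial.
Adjacent-term ratio: r(k) = (-1/5) * (k+1) (k+1) / [(k+2) (k+1)] - rational in k, leading ratio (-1/5); with t_0 = -7/3, classification follows.


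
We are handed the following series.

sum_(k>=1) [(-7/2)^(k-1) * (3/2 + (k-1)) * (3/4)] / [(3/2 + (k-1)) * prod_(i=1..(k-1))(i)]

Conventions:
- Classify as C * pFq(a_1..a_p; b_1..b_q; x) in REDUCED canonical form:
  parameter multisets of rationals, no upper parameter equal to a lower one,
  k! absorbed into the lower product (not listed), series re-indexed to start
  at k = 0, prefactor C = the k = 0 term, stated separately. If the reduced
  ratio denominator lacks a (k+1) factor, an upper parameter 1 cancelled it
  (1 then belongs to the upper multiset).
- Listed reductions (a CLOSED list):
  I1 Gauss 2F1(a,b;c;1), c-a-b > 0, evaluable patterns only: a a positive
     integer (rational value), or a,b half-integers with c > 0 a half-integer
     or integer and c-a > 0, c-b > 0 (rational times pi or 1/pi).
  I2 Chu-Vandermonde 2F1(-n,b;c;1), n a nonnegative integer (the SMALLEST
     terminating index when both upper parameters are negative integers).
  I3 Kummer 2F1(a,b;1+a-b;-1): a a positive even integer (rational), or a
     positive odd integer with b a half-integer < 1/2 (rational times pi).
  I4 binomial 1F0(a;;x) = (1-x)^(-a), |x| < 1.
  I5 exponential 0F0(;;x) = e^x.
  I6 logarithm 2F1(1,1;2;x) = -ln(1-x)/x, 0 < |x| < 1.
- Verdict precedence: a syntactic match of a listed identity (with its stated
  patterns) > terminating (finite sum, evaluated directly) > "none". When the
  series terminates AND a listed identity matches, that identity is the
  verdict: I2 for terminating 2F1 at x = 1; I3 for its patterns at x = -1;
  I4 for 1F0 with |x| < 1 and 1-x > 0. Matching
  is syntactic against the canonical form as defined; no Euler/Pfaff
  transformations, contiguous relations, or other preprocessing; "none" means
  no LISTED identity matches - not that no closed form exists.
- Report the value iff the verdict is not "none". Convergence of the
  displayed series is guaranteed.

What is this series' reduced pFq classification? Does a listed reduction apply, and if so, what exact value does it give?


First insight: t_0 = 3/4 here, and the product of the first k integers (C = 3/4) is k!.
Consecutive-term ratio: r(k) = (-7/2) * 1 / [(k+1)] - rational; roots negated = parameters, x = (-7/2), C = 3/4.

Canonical form: C = 3/4 times 0F0 with upper {-}, lower {-}, x = -7/2. Verdict: exponential (I5) fires (the 0F0 exponential series at x = -7/2). Hence: (3/4) * e^(-7/2).


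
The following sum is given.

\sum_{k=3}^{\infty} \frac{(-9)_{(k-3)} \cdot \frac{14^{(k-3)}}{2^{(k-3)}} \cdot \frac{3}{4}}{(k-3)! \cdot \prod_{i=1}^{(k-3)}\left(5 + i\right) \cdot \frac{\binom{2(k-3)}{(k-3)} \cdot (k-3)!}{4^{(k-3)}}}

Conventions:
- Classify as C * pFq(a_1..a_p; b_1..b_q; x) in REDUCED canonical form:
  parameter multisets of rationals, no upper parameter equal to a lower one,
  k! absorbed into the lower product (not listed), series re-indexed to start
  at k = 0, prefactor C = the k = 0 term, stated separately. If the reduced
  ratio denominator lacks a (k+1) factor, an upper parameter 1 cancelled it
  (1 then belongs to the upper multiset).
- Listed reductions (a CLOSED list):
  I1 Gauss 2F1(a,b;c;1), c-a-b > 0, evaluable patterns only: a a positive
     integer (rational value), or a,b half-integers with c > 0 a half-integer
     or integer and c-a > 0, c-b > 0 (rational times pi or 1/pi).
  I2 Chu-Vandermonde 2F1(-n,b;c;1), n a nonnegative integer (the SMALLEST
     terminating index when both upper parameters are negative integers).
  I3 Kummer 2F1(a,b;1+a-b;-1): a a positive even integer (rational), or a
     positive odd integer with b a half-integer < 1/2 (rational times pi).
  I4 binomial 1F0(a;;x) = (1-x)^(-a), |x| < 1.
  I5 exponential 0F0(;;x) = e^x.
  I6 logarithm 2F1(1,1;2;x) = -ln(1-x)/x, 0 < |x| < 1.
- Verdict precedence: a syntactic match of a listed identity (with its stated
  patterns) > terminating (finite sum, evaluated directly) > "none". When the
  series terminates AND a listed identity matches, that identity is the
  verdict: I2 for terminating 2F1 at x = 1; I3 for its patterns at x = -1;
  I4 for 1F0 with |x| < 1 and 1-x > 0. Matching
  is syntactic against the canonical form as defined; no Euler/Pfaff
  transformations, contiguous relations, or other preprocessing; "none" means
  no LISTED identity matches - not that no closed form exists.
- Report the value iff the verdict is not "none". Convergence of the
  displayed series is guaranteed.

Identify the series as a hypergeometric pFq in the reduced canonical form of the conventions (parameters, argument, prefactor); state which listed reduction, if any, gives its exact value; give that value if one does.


x = 7 here; the reduced form reads 1F2, upper {-9}, lower {\frac{1}{2}, 6}, C = \frac{3}{4}. Verdict: terminating at k = 9: the factor (-9)_k kills every later term; summing the 10 survivors is exact. Value: \frac{472665474233}{190068342750}.

Structural cue: t_0 = \frac{3}{4} here, and the two k-th powers (C = 3/4, x = 7) combine into one argument.
Step ratio: r(k) = 7 * (k-9) / [(k+\frac{1}{2}) (k+6) (k+1)] - rational in k, leading ratio 7; with t_0 = \frac{3}{4}, classification follows.


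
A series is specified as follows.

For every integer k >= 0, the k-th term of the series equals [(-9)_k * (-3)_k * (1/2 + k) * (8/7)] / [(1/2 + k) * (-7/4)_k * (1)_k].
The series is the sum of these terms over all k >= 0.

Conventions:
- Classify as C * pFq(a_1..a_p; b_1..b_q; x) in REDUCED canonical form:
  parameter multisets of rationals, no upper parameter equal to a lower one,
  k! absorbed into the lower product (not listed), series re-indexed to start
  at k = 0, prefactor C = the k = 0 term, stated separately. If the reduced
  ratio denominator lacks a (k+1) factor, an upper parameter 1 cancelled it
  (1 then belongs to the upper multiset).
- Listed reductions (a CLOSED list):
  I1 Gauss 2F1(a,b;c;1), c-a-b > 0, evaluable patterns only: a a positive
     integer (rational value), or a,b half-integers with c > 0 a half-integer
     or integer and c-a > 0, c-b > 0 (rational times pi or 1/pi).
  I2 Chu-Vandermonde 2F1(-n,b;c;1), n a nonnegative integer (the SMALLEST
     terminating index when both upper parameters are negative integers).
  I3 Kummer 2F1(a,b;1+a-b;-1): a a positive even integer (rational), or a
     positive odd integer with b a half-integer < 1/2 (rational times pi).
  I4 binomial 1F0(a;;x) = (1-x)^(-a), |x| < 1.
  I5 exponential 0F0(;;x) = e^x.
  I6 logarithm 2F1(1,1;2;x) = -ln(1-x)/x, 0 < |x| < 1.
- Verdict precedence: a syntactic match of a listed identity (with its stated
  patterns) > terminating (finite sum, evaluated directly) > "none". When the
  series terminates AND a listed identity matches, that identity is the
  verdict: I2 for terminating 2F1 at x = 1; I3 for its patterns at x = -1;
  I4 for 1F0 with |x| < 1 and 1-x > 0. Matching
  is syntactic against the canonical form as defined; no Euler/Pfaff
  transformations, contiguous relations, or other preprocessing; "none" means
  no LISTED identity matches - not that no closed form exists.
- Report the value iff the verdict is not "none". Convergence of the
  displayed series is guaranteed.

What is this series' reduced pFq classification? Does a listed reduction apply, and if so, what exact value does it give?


Canonical form: C = 8/7 times 2F1 with upper {-9, -3}, lower {-7/4}, x = 1. Verdict: Vandermonde's identity (I2) matches (terminating 2F1 at x = 1 with n = 3, b = -9, c = -7/4). Value: 94424/49.

Key observation: x = 1 and (1)_k (prefactor 8/7) is k! itself.
Consecutive-term ratio: r(k) = 1 * (k-9) (k-3) / [(k-7/4) (k+1)] ; factor over Q: parameters, x = 1, and C = 8/7.


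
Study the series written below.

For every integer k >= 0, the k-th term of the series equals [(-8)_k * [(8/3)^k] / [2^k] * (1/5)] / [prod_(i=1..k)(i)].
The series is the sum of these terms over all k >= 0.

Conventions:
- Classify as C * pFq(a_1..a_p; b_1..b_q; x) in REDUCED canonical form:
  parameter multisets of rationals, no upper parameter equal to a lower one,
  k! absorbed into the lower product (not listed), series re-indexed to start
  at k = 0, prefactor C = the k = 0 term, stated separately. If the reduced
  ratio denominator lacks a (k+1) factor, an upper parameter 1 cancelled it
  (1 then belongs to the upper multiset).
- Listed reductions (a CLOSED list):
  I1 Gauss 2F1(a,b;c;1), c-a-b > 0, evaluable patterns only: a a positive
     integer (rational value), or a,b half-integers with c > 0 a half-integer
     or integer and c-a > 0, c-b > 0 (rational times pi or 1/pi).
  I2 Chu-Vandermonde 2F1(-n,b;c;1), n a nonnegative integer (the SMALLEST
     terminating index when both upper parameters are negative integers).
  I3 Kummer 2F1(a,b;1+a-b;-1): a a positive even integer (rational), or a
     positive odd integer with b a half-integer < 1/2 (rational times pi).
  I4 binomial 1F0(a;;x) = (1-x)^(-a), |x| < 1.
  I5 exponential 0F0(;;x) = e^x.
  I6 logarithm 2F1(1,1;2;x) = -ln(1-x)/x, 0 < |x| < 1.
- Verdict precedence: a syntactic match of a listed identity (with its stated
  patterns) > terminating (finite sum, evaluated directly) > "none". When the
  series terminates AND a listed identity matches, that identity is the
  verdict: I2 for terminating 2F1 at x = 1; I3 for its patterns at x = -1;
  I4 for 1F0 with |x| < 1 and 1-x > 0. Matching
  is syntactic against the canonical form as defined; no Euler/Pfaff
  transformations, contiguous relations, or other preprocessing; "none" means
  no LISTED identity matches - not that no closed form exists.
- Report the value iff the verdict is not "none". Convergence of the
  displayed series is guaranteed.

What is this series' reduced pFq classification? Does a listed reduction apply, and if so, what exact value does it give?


Structural cue: x = (4/3) and the two k-th powers (C = 1/5, x = 4/3) combine into one argument.
Adjacent-term ratio: r(k) = (4/3) * (k-8) / [(k+1)] - poly over poly, x = (4/3) from leading terms; C = 1/5 at k = 0.

The series (x = 4/3) is 1F0: upper {-8}, lower {-}, prefactor 1/5. Verdict: terminating - upper parameter -8 makes this a finite sum (last index 8), evaluated exactly. Value: 1/32805.


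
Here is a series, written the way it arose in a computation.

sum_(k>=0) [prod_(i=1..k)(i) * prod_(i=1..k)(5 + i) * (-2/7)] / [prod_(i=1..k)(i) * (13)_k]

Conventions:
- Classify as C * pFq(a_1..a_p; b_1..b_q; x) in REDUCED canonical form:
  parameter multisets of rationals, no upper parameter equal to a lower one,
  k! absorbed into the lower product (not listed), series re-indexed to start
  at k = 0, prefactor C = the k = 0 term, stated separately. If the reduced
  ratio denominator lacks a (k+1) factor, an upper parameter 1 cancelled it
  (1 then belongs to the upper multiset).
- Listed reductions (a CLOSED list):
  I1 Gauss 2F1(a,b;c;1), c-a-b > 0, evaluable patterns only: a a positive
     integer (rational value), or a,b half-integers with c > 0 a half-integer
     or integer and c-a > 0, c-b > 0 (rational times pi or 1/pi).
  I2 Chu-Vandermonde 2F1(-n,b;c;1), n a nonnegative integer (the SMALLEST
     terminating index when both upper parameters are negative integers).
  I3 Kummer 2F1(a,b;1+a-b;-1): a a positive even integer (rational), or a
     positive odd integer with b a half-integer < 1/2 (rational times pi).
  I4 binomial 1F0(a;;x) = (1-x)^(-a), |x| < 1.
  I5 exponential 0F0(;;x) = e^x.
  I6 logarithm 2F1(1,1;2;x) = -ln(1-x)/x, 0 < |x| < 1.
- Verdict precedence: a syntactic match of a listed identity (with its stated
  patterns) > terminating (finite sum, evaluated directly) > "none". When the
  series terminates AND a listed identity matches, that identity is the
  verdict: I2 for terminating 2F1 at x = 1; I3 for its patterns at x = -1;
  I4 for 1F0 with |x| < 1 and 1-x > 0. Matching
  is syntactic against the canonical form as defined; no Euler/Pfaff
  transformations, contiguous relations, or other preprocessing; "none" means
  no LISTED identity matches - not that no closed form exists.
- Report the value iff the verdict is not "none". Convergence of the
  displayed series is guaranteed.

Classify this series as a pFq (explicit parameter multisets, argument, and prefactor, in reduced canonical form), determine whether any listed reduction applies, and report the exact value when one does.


Classification (C = -2/7): 2F1 with upper {1, 6}, lower {13}, argument x = 1. Verdict: this is the Gauss summation I1 (x = 1: the Gamma ratio telescopes since c-a-b = 6 > 0 and a = 1 in Z>0). Exact value: -4/7.

Key step: t_0 being -2/7, the running product (C = -2/7) telescopes to a rising factorial.
Ratio: r(k) = 1 * (k+1) (k+6) / [(k+13) (k+1)] ; factor over Q: parameters, x = 1, and C = -2/7.


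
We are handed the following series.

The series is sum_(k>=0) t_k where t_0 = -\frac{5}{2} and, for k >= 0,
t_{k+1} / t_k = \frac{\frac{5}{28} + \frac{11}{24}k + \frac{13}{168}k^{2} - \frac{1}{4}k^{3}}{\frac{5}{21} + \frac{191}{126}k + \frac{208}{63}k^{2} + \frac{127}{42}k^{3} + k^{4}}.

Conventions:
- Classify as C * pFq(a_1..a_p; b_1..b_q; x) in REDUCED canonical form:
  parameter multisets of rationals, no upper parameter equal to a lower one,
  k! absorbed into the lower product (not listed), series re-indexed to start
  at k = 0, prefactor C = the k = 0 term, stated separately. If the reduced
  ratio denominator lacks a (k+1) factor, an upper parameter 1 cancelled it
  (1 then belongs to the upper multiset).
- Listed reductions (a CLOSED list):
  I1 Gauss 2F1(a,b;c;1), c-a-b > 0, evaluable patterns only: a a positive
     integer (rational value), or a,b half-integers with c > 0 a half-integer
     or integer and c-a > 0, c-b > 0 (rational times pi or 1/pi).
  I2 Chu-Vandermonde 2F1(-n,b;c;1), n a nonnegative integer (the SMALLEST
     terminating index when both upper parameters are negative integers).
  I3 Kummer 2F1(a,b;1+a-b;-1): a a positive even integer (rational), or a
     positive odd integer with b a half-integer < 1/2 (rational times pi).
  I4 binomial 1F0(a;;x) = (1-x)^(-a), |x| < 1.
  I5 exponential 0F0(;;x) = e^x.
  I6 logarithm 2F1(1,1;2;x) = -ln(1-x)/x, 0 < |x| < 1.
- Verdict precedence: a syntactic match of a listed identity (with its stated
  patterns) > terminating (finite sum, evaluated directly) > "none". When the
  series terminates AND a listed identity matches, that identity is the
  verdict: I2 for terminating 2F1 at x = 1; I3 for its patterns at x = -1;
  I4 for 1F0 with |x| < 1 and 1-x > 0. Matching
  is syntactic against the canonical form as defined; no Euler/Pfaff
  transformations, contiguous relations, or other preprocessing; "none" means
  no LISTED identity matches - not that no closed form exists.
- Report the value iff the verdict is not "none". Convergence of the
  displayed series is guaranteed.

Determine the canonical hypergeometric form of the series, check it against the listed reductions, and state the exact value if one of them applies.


First insight: t_0 being -\frac{5}{2}, the parameter 6/7 appears in both the upper and lower lists and cancels.
Step ratio: r(k) = -\frac{1}{4} * (k-\frac{5}{3}) (k+\frac{1}{2}) / [(k+\frac{1}{3}) (k+\frac{5}{6}) (k+1)] - poly over poly, x = -\frac{1}{4} from leading terms; C = -\frac{5}{2} at k = 0.

x = -\frac{1}{4} here; the reduced form reads 2F2, upper {-\frac{5}{3}, \frac{1}{2}}, lower {\frac{1}{3}, \frac{5}{6}}, C = -\frac{5}{2}. Verdict: no listed reduction: x = -\frac{1}{4} and upper {-\frac{5}{3}, \frac{1}{2}} fail every I1-I6 pattern.


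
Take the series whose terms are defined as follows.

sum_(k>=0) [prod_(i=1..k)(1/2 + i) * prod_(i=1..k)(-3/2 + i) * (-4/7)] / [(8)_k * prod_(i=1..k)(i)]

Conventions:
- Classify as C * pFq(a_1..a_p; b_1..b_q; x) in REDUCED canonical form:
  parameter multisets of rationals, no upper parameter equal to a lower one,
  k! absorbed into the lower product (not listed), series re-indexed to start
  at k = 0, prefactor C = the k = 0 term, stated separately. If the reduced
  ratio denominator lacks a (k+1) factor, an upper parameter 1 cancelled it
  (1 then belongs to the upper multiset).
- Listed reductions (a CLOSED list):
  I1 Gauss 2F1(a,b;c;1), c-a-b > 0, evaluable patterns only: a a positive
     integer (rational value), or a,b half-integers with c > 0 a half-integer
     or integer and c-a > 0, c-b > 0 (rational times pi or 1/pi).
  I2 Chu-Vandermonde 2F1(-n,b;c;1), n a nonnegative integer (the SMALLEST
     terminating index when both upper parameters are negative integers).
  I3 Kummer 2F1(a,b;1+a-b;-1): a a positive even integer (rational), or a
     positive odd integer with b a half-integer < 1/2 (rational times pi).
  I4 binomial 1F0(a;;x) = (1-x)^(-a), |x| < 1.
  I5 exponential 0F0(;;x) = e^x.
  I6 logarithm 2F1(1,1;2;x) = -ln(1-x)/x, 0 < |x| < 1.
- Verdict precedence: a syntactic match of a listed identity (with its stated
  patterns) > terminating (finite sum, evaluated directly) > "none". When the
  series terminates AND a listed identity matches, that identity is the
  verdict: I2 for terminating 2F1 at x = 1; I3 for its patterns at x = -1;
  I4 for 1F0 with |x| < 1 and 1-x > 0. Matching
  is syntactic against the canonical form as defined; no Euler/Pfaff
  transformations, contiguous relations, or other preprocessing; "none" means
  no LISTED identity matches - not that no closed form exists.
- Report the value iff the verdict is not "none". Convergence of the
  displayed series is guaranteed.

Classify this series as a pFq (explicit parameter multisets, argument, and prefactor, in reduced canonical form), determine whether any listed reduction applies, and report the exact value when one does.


This is -4/7 * 2F1(-1/2, 3/2; 8; 1) in reduced canonical form. Verdict: this is Gauss (I1, half-integer pattern) (x = 1; upper {-1/2, 3/2} half-integers, c = 8 in the evaluable pattern). Value: (-16777216/10405395) / pi.

The tell: x = 1 and the product of the first k integers (prefactor -4/7) is k!.
Adjacent-term ratio: r(k) = 1 * (k-1/2) (k+3/2) / [(k+8) (k+1)] - rational; roots negated = parameters, x = 1, C = -4/7.


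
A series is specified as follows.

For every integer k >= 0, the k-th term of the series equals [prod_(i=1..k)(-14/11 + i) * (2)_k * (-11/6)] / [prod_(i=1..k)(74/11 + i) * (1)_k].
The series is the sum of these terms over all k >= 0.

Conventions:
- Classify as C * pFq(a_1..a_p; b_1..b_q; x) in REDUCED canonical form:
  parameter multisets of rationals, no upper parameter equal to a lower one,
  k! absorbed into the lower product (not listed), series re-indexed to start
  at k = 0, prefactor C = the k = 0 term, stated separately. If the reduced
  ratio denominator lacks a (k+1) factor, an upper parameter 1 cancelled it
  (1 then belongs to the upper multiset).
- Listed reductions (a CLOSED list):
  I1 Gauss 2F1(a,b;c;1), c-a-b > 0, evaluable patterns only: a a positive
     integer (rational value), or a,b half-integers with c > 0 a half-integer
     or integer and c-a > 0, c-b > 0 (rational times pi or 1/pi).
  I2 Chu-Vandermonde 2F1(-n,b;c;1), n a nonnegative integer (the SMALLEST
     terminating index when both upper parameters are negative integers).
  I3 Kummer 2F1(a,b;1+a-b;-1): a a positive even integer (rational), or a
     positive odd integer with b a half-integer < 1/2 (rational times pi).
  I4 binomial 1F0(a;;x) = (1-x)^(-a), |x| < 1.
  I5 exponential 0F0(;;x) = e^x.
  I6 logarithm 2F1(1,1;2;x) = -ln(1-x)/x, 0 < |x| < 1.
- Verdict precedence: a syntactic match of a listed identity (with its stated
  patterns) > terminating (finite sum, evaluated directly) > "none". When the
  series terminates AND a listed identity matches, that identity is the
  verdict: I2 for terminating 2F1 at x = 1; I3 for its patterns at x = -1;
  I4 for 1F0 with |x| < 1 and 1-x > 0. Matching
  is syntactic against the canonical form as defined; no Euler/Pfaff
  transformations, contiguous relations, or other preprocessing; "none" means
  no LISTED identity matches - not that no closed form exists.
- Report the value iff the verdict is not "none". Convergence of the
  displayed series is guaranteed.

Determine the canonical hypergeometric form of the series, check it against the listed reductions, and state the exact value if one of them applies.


Canonical form: C = -11/6 times 2F1 with upper {-3/11, 2}, lower {85/11}, x = 1. Verdict (x = 1): Gauss's theorem (I1) applies (x = 1: the Gamma ratio telescopes since c-a-b = 6 > 0 and a = 2 in Z>0). Exact value: -37/22.

Key step: t_0 being -11/6, the lower running product (C = -11/6, x = 1) is a rising factorial.
Step ratio: r(k) = 1 * (k-3/11) (k+2) / [(k+85/11) (k+1)] ; factor over Q: parameters, x = 1, and C = -11/6.


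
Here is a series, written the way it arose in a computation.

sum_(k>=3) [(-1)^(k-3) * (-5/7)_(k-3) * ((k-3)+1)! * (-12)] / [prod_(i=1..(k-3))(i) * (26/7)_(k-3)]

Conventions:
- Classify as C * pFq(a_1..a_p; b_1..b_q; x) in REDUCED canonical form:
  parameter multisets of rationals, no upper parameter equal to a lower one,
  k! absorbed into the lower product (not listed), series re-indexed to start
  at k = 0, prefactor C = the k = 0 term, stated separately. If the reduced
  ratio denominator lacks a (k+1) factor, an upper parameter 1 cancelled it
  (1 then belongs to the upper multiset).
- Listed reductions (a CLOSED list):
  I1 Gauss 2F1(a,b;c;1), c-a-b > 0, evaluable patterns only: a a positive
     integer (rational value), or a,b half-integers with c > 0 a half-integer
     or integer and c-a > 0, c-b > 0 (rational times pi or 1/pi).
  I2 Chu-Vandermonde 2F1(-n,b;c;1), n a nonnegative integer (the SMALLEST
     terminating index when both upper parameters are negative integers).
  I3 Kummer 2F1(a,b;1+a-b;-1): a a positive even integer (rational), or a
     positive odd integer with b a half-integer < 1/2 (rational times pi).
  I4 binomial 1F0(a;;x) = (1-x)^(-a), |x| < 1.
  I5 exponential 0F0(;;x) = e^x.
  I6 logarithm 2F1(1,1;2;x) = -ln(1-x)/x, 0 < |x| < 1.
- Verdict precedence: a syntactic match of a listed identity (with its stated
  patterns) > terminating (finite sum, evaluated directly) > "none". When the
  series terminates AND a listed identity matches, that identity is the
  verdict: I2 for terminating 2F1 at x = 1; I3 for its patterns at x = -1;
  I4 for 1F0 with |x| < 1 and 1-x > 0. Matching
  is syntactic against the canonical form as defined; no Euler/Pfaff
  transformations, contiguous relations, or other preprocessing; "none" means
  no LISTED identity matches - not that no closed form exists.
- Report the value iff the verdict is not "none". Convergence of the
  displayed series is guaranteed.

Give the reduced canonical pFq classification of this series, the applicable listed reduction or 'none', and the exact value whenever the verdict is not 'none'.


Classification (C = -12): 2F1 with upper {-5/7, 2}, lower {26/7}, argument x = -1. Verdict: Kummer's theorem (I3) fires (x = -1; c = 26/7 equals 1+a-b for upper {-5/7, 2}: listed pattern). Exact value: -114/7.

First insight: t_0 being -12, the product of the first k integers (C = -12, x = -1) is k!.
Adjacent-term ratio: r(k) = (-1) * (k-5/7) (k+2) / [(k+26/7) (k+1)] ; factor over Q: parameters, x = (-1), and C = -12.


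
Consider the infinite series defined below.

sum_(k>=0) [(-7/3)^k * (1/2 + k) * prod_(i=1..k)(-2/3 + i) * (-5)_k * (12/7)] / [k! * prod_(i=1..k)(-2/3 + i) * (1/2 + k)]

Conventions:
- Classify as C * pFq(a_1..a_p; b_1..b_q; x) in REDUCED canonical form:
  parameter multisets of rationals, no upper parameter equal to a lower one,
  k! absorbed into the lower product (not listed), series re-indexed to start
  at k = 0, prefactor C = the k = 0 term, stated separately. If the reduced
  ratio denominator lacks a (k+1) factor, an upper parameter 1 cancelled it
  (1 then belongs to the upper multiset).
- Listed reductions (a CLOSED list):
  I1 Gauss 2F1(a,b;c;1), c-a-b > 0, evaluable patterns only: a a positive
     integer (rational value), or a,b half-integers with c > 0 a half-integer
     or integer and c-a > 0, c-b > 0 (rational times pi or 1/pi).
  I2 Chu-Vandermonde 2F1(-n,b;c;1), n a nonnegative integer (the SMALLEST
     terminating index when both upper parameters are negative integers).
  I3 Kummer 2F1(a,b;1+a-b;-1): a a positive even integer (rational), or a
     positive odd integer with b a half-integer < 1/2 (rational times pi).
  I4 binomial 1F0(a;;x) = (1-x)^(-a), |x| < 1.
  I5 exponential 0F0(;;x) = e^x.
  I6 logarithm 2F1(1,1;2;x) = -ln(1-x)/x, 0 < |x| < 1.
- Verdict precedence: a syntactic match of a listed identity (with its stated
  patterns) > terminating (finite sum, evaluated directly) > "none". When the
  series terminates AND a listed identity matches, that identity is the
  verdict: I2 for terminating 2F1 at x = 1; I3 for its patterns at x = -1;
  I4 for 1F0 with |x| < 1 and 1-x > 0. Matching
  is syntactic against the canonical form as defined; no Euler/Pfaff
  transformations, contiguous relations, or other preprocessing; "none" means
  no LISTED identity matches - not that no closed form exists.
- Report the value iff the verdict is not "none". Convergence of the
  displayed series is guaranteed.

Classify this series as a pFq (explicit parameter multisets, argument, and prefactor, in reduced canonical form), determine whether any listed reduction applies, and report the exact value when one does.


The series (x = -7/3) is 1F0: upper {-5}, lower {-}, prefactor 12/7. Verdict: terminating. (-5)_k vanishes past k = 5, leaving a 6-term sum, computed directly. Hence: 400000/567.

The tell: from the first term 12/7: the lower running product (C = 12/7) is a rising factorial.
Term ratio: r(k) = (-7/3) * (k-5) / [(k+1)] ; factor over Q: parameters, x = (-7/3), and C = 12/7.


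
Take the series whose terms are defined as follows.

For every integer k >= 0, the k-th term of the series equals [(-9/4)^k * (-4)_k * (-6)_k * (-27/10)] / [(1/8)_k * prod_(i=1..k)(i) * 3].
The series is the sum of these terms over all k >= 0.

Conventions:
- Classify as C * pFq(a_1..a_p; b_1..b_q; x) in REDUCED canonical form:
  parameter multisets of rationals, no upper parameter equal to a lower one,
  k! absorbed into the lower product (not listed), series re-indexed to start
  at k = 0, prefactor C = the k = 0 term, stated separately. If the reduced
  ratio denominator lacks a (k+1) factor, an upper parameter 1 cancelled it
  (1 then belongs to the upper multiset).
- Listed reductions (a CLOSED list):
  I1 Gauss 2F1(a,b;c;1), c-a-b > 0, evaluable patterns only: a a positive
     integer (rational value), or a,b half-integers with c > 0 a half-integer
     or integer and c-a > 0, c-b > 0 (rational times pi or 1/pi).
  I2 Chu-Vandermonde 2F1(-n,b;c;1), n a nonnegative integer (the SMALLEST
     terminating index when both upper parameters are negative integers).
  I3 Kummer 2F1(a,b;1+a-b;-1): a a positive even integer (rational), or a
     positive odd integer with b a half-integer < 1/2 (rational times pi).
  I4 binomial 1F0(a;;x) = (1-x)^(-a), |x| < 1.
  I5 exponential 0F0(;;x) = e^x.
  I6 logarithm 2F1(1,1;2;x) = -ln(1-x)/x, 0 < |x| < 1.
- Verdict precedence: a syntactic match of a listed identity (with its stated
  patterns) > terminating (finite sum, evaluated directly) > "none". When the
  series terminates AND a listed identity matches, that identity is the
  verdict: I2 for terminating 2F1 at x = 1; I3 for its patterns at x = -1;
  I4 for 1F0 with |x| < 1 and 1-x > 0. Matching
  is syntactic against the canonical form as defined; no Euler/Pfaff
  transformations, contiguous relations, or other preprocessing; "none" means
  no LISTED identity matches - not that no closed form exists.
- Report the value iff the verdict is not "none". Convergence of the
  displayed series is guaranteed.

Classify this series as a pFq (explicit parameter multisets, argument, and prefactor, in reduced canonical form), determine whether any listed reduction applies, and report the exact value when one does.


Reduced: x = -9/4, 2F1, upper = {-6, -4}, lower = {1/8}, C = -9/10. Verdict: terminating - upper parameter -4 makes this a finite sum (last index 4), evaluated exactly. Value: 1811043/850.

First insight: x = (-9/4) and the constant factors (C = -9/10, x = -9/4) combine into one prefactor.
Adjacent-term ratio: r(k) = (-9/4) * (k-6) (k-4) / [(k+1/8) (k+1)] ; factor over Q: parameters, x = (-9/4), and C = -9/10.


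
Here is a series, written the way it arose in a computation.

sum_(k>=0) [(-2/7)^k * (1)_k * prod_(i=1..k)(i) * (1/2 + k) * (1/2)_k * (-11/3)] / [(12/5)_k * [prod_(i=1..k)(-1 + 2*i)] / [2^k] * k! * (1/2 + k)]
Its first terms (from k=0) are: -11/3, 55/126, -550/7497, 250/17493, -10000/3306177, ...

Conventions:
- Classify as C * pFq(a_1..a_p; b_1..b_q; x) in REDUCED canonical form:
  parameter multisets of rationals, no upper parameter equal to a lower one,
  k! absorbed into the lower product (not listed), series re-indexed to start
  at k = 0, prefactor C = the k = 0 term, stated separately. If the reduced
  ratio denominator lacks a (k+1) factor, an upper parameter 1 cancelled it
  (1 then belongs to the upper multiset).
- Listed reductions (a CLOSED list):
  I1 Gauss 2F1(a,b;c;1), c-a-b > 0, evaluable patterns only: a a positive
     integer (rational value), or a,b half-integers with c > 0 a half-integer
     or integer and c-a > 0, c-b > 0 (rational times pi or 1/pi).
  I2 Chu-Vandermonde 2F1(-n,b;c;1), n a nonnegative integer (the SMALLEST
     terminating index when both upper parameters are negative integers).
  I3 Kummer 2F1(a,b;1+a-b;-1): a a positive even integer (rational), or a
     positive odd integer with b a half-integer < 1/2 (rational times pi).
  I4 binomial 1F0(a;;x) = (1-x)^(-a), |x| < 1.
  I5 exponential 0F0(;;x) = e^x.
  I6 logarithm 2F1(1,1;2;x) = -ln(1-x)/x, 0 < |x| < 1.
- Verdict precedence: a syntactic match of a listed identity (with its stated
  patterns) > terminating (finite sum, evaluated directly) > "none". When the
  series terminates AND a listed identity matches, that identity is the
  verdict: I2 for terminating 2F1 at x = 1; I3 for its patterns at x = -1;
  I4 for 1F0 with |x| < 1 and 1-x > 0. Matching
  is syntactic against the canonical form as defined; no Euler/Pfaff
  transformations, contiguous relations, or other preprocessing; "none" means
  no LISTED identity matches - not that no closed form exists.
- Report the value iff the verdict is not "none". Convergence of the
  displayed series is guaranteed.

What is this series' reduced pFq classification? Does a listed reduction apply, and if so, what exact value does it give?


At argument -2/7: a 2F1 with upper {1, 1}, lower {12/5}, scaled by C = -11/3. Verdict: none here - no I1-I6 shape fits x = -2/7 with lower {12/5}.

Key observation: x = (-2/7) and the parameter 1/2 appears in both the upper and lower lists and cancels (alongside the other common factor).
Ratio: r(k) = (-2/7) * (k+1) (k+1) / [(k+12/5) (k+1)] - poly over poly, x = (-2/7) from leading terms; C = -11/3 at k = 0.


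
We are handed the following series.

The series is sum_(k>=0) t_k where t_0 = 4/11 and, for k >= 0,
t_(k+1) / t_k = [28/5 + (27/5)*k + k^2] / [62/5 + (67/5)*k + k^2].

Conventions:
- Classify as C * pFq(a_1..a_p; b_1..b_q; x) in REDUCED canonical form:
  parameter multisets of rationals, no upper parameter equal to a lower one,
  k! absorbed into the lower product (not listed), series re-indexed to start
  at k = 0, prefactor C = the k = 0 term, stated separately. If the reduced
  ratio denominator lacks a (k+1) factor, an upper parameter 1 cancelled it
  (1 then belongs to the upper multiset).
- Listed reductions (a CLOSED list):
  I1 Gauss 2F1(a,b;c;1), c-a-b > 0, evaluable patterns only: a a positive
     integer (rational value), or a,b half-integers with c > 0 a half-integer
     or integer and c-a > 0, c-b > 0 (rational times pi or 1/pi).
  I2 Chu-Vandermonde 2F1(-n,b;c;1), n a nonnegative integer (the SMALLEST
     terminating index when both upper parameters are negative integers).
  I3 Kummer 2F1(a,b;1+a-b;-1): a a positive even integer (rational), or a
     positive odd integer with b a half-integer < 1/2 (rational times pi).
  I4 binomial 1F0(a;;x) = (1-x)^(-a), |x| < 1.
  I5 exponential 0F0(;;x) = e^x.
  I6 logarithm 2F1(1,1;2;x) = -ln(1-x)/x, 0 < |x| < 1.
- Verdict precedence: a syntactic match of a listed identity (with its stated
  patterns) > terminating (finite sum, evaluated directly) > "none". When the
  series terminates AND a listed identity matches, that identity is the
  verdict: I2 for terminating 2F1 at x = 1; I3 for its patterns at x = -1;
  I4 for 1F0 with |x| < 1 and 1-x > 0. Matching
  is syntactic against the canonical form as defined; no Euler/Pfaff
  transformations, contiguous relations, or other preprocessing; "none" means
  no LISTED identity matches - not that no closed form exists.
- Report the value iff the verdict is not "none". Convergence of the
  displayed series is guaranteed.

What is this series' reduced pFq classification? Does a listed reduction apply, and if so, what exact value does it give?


Structural cue: t_0 = 4/11 here, and the expanded ratio factors over Q; C = 4/11, roots give parameters.
Adjacent-term ratio: r(k) = 1 * (k+7/5) (k+4) / [(k+62/5) (k+1)] ; factor over Q: parameters, x = 1, and C = 4/11.

x = 1 here; the reduced form reads 2F1, upper {7/5, 4}, lower {62/5}, C = 4/11. Verdict: Gauss's theorem (I1) applies (x = 1: the Gamma ratio telescopes since c-a-b = 7 > 0 and a = 4 in Z>0). Its exact value is 23218/34375.


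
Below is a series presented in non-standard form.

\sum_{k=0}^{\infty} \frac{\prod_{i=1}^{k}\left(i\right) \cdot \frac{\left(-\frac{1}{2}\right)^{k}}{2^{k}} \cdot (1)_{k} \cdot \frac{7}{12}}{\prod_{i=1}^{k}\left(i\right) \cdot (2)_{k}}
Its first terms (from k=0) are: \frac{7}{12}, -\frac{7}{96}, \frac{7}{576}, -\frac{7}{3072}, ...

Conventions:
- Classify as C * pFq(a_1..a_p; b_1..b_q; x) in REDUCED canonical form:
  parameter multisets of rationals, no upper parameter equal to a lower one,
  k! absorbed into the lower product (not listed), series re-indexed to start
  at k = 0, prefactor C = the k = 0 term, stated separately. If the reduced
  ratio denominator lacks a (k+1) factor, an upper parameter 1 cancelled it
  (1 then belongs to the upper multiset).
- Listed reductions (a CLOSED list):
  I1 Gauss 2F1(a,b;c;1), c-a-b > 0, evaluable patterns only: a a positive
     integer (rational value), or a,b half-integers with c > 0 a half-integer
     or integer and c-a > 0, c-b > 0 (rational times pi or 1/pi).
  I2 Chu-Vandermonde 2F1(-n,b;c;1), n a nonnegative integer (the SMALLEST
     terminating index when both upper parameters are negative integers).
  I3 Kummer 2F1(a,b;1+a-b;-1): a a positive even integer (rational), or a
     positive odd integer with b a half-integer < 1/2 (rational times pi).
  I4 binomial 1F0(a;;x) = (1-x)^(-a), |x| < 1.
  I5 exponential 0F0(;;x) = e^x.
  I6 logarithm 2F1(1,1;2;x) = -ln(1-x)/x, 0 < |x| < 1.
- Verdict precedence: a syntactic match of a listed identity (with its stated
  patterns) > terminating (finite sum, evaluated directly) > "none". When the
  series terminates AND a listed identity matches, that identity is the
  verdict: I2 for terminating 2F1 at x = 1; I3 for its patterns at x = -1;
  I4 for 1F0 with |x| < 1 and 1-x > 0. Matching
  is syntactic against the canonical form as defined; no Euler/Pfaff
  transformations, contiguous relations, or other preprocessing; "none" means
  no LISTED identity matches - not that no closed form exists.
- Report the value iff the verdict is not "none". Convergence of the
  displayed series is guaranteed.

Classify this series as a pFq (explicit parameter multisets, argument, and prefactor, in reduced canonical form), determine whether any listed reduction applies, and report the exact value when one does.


Classification (C = \frac{7}{12}): 2F1 with upper {1, 1}, lower {2}, argument x = -\frac{1}{4}. Verdict (x = -\frac{1}{4}): the logarithmic series (I6) applies (the logarithm: parameters (1,1;2), x = -\frac{1}{4}). Value: \frac{7}{3} \cdot \ln\left(\frac{5}{4}\right).

Key step: with t_0 = \frac{7}{12}, the two k-th powers (prefactor 7/12) combine into one argument.
Term ratio: r(k) = -\frac{1}{4} * (k+1) (k+1) / [(k+2) (k+1)] - rational in k, leading ratio -\frac{1}{4}; with t_0 = \frac{7}{12}, classification follows.


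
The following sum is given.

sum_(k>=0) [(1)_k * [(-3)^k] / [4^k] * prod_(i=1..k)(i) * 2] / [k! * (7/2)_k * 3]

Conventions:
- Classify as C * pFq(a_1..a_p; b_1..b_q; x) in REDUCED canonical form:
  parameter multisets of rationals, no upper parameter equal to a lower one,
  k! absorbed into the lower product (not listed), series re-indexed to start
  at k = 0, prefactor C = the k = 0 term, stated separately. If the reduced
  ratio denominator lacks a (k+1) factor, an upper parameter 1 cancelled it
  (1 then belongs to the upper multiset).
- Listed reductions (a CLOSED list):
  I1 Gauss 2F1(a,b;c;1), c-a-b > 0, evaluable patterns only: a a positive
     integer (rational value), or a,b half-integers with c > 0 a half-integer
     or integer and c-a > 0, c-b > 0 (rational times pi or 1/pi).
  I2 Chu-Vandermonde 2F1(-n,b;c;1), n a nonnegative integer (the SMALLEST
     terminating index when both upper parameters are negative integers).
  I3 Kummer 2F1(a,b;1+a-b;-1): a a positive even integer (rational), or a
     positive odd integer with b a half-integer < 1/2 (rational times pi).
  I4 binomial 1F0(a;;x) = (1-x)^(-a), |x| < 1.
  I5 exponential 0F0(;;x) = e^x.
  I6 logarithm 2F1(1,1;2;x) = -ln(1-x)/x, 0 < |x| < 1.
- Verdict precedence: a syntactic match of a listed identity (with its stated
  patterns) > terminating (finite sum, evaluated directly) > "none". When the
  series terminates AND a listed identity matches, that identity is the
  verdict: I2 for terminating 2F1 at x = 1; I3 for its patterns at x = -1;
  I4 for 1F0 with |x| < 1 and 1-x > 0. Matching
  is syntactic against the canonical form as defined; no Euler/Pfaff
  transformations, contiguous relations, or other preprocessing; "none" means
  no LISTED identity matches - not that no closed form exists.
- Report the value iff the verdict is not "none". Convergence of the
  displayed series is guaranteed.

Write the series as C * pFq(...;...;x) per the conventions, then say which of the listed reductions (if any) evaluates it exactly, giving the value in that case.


Prefactor 2/3, argument -3/4: 2F1 with upper {1, 1} over lower {7/2}. Verdict: none - at argument -3/4 the multisets {1, 1} ; {7/2} match no listed identity.

Key observation: x = (-3/4) and the running product (prefactor 2/3) telescopes to a rising factorial.
Step ratio: r(k) = (-3/4) * (k+1) (k+1) / [(k+7/2) (k+1)] ; factor over Q: parameters, x = (-3/4), and C = 2/3.
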